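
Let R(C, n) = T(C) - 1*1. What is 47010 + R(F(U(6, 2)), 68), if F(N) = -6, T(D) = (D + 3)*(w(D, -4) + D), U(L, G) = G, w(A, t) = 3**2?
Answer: 47000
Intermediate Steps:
w(A, t) = 9
T(D) = (3 + D)*(9 + D) (T(D) = (D + 3)*(9 + D) = (3 + D)*(9 + D))
R(C, n) = 26 + C**2 + 12*C (R(C, n) = (27 + C**2 + 12*C) - 1*1 = (27 + C**2 + 12*C) - 1 = 26 + C**2 + 12*C)
47010 + R(F(U(6, 2)), 68) = 47010 + (26 + (-6)**2 + 12*(-6)) = 47010 + (26 + 36 - 72) = 47010 - 10 = 47000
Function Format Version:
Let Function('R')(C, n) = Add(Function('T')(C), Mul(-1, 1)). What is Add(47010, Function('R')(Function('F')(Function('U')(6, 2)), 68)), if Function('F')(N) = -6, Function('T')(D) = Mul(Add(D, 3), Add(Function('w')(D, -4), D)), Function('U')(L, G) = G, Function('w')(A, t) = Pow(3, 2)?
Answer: 47000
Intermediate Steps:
Function('w')(A, t) = 9
Function('T')(D) = Mul(Add(3, D), Add(9, D)) (Function('T')(D) = Mul(Add(D, 3), Add(9, D)) = Mul(Add(3, D), Add(9, D)))
Function('R')(C, n) = Add(26, Pow(C, 2), Mul(12, C)) (Function('R')(C, n) = Add(Add(27, Pow(C, 2), Mul(12, C)), Mul(-1, 1)) = Add(Add(27, Pow(C, 2), Mul(12, C)), -1) = Add(26, Pow(C, 2), Mul(12, C)))
Add(47010, Function('R')(Function('F')(Function('U')(6, 2)), 68)) = Add(47010, Add(26, Pow(-6, 2), Mul(12, -6))) = Add(47010, Add(26, 36, -72)) = Add(47010, -10) = 47000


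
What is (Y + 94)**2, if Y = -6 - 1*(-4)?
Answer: 8464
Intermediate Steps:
Y = -2 (Y = -6 + 4 = -2)
(Y + 94)**2 = (-2 + 94)**2 = 92**2 = 8464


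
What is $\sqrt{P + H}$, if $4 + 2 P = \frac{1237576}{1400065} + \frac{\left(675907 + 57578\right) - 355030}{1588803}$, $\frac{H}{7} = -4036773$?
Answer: $\frac{i \sqrt{559279475724781032222014213615130}}{4448854944390} \approx 5315.8 i$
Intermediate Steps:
$H = -28257411$ ($H = 7 \left(-4036773\right) = -28257411$)
$P = - \frac{6401583827677}{4448854944390}$ ($P = -2 + \frac{\frac{1237576}{1400065} + \frac{\left(675907 + 57578\right) - 355030}{1588803}}{2} = -2 + \frac{1237576 \cdot \frac{1}{1400065} + \left(733485 - 355030\right) \frac{1}{1588803}}{2} = -2 + \frac{\frac{1237576}{1400065} + 378455 \cdot \frac{1}{1588803}}{2} = -2 + \frac{\frac{1237576}{1400065} + \frac{378455}{1588803}}{2} = -2 + \frac{1}{2} \cdot \frac{2496126061103}{2224427472195} = -2 + \frac{2496126061103}{4448854944390} = - \frac{6401583827677}{4448854944390} \approx -1.4389$)
$\sqrt{P + H} = \sqrt{- \frac{6401583827677}{4448854944390} - 28257411} = \sqrt{- \frac{125713129044594201967}{4448854944390}} = \frac{i \sqrt{559279475724781032222014213615130}}{4448854944390}$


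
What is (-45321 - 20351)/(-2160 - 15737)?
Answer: 65672/17897 ≈ 3.6694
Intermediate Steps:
(-45321 - 20351)/(-2160 - 15737) = -65672/(-17897) = -65672*(-1/17897) = 65672/17897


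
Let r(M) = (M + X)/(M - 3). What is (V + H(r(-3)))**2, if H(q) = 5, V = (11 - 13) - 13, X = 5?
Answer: 100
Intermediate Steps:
r(M) = (5 + M)/(-3 + M) (r(M) = (M + 5)/(M - 3) = (5 + M)/(-3 + M))
V = -15 (V = -2 - 13 = -15)
(V + H(r(-3)))**2 = (-15 + 5)**2 = (-10)**2 = 100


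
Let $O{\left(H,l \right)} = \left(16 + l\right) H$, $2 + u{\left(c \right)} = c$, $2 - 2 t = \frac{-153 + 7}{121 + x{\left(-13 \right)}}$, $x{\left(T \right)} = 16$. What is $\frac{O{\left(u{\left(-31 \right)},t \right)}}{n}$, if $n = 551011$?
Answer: $- \frac{79266}{75488507} \approx -0.00105$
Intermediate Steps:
$t = \frac{210}{137}$ ($t = 1 - \frac{\left(-153 + 7\right) \frac{1}{121 + 16}}{2} = 1 - \frac{\left(-146\right) \frac{1}{137}}{2} = 1 - - \frac{73}{137} = 1 + \frac{73}{137} = \frac{210}{137} \approx 1.5328$)
$u{\left(c \right)} = -2 + c$
$O{\left(H,l \right)} = H \left(16 + l\right)$
$\frac{O{\left(u{\left(-31 \right)},t \right)}}{n} = \frac{\left(-2 - 31\right) \left(16 + \frac{210}{137}\right)}{551011} = \left(-33\right) \frac{2402}{137} \cdot \frac{1}{551011} = \left(- \frac{79266}{137}\right) \frac{1}{551011} = - \frac{79266}{75488507}$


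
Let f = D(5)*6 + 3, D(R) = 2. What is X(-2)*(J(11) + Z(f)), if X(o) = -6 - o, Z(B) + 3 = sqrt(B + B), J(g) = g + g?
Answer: -76 - 4*sqrt(30) ≈ -97.909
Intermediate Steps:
f = 15 (f = 2*6 + 3 = 12 + 3 = 15)
J(g) = 2*g
Z(B) = -3 + sqrt(2)*sqrt(B) (Z(B) = -3 + sqrt(B + B) = -3 + sqrt(2*B) = -3 + sqrt(2)*sqrt(B))
X(-2)*(J(11) + Z(f)) = (-6 - 1*(-2))*(2*11 + (-3 + sqrt(2)*sqrt(15))) = (-6 + 2)*(22 + (-3 + sqrt(30))) = -4*(19 + sqrt(30)) = -76 - 4*sqrt(30)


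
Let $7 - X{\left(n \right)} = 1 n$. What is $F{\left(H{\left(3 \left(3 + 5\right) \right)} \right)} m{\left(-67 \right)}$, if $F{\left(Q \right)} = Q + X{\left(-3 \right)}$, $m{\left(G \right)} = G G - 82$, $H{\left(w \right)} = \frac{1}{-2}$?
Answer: $\frac{83733}{2} \approx 41867.0$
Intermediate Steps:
$H{\left(w \right)} = - \frac{1}{2}$
$m{\left(G \right)} = -82 + G^{2}$ ($m{\left(G \right)} = G^{2} - 82 = -82 + G^{2}$)
$X{\left(n \right)} = 7 - n$ ($X{\left(n \right)} = 7 - 1 n = 7 - n$)
$F{\left(Q \right)} = 10 + Q$ ($F{\left(Q \right)} = Q + \left(7 - -3\right) = Q + \left(7 + 3\right) = Q + 10 = 10 + Q$)
$F{\left(H{\left(3 \left(3 + 5\right) \right)} \right)} m{\left(-67 \right)} = \left(10 - \frac{1}{2}\right) \left(-82 + \left(-67\right)^{2}\right) = \frac{19 \left(-82 + 4489\right)}{2} = \frac{19}{2} \cdot 4407 = \frac{83733}{2}$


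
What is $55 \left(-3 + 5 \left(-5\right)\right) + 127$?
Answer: $-1413$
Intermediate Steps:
$55 \left(-3 + 5 \left(-5\right)\right) + 127 = 55 \left(-3 - 25\right) + 127 = 55 \left(-28\right) + 127 = -1540 + 127 = -1413$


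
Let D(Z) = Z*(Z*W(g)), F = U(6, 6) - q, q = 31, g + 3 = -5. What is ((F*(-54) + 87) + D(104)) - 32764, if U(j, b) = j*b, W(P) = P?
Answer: -119475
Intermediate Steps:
g = -8 (g = -3 - 5 = -8)
U(j, b) = b*j
F = 5 (F = 6*6 - 1*31 = 36 - 31 = 5)
D(Z) = -8*Z² (D(Z) = Z*(Z*(-8)) = Z*(-8*Z) = -8*Z²)
((F*(-54) + 87) + D(104)) - 32764 = ((5*(-54) + 87) - 8*104²) - 32764 = ((-270 + 87) - 8*10816) - 32764 = (-183 - 86528) - 32764 = -86711 - 32764 = -119475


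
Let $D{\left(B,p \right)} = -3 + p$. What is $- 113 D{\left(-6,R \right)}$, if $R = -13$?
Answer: $1808$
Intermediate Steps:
$- 113 D{\left(-6,R \right)} = - 113 \left(-3 - 13\right) = \left(-113\right) \left(-16\right) = 1808$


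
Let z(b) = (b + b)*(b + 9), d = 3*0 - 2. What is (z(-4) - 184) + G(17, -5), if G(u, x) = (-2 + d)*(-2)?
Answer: -216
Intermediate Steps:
d = -2 (d = 0 - 2 = -2)
z(b) = 2*b*(9 + b) (z(b) = (2*b)*(9 + b) = 2*b*(9 + b))
G(u, x) = 8 (G(u, x) = (-2 - 2)*(-2) = -4*(-2) = 8)
(z(-4) - 184) + G(17, -5) = (2*(-4)*(9 - 4) - 184) + 8 = (2*(-4)*5 - 184) + 8 = (-40 - 184) + 8 = -224 + 8 = -216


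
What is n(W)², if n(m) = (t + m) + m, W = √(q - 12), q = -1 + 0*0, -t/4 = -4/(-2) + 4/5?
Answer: 1836/25 - 224*I*√13/5 ≈ 73.44 - 161.53*I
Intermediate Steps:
t = -56/5 (t = -4*(-4/(-2) + 4/5) = -4*(-4*(-½) + 4*(⅕)) = -4*(2 + ⅘) = -4*14/5 = -56/5 ≈ -11.200)
q = -1 (q = -1 + 0 = -1)
W = I*√13 (W = √(-1 - 12) = √(-13) = I*√13 ≈ 3.6056*I)
n(m) = -56/5 + 2*m (n(m) = (-56/5 + m) + m = -56/5 + 2*m)
n(W)² = (-56/5 + 2*(I*√13))² = (-56/5 + 2*I*√13)²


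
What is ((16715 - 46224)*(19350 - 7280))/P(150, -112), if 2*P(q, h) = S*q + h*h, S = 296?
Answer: -178086815/14236 ≈ -12510.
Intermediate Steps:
P(q, h) = h²/2 + 148*q (P(q, h) = (296*q + h*h)/2 = (296*q + h²)/2 = (h² + 296*q)/2 = h²/2 + 148*q)
((16715 - 46224)*(19350 - 7280))/P(150, -112) = ((16715 - 46224)*(19350 - 7280))/((½)*(-112)² + 148*150) = (-29509*12070)/((½)*12544 + 22200) = -356173630/(6272 + 22200) = -356173630/28472 = -356173630*1/28472 = -178086815/14236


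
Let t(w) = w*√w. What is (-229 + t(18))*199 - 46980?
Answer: -92551 + 10746*√2 ≈ -77354.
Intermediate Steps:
t(w) = w^(3/2)
(-229 + t(18))*199 - 46980 = (-229 + 18^(3/2))*199 - 46980 = (-229 + 54*√2)*199 - 46980 = (-45571 + 10746*√2) - 46980 = -92551 + 10746*√2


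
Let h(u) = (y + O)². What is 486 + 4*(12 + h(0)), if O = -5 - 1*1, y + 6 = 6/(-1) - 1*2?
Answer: 2134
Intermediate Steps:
y = -14 (y = -6 + (6/(-1) - 1*2) = -6 + (6*(-1) - 2) = -6 + (-6 - 2) = -6 - 8 = -14)
O = -6 (O = -5 - 1 = -6)
h(u) = 400 (h(u) = (-14 - 6)² = (-20)² = 400)
486 + 4*(12 + h(0)) = 486 + 4*(12 + 400) = 486 + 4*412 = 486 + 1648 = 2134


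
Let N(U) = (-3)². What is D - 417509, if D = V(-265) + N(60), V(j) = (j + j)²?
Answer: -136600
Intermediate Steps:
N(U) = 9
V(j) = 4*j² (V(j) = (2*j)² = 4*j²)
D = 280909 (D = 4*(-265)² + 9 = 4*70225 + 9 = 280900 + 9 = 280909)
D - 417509 = 280909 - 417509 = -136600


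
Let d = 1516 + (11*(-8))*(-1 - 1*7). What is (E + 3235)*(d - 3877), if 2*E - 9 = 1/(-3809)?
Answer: -20446145535/3809 ≈ -5.3678e+6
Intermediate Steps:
d = 2220 (d = 1516 - 88*(-1 - 7) = 1516 - 88*(-8) = 1516 + 704 = 2220)
E = 17140/3809 (E = 9/2 + (1/2)/(-3809) = 9/2 + (1/2)*(-1/3809) = 9/2 - 1/7618 = 17140/3809 ≈ 4.4999)
(E + 3235)*(d - 3877) = (17140/3809 + 3235)*(2220 - 3877) = (12339255/3809)*(-1657) = -20446145535/3809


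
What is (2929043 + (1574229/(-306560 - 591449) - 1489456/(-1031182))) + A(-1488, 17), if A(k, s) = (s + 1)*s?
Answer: 1356304140500546544/463005358319 ≈ 2.9293e+6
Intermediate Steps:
A(k, s) = s*(1 + s) (A(k, s) = (1 + s)*s = s*(1 + s))
(2929043 + (1574229/(-306560 - 591449) - 1489456/(-1031182))) + A(-1488, 17) = (2929043 + (1574229/(-306560 - 591449) - 1489456/(-1031182))) + 17*(1 + 17) = (2929043 + (1574229/(-898009) - 1489456*(-1/1031182))) + 17*18 = (2929043 + (1574229*(-1/898009) + 744728/515591)) + 306 = (2929043 + (-1574229/898009 + 744728/515591)) + 306 = (2929043 - 142885857787/463005358319) + 306 = 1356162460860900930/463005358319 + 306 = 1356304140500546544/463005358319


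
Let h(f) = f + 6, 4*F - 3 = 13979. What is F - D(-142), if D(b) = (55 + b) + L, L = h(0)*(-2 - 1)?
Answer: 7201/2 ≈ 3600.5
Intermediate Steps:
F = 6991/2 (F = ¾ + (¼)*13979 = ¾ + 13979/4 = 6991/2 ≈ 3495.5)
h(f) = 6 + f
L = -18 (L = (6 + 0)*(-2 - 1) = 6*(-3) = -18)
D(b) = 37 + b (D(b) = (55 + b) - 18 = 37 + b)
F - D(-142) = 6991/2 - (37 - 142) = 6991/2 - 1*(-105) = 6991/2 + 105 = 7201/2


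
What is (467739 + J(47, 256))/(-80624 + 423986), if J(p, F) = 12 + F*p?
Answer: 479783/343362 ≈ 1.3973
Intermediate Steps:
(467739 + J(47, 256))/(-80624 + 423986) = (467739 + (12 + 256*47))/(-80624 + 423986) = (467739 + (12 + 12032))/343362 = (467739 + 12044)*(1/343362) = 479783*(1/343362) = 479783/343362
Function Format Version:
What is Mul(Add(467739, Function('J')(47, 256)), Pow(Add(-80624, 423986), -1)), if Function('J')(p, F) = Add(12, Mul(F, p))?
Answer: Rational(479783, 343362) ≈ 1.3973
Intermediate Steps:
Mul(Add(467739, Function('J')(47, 256)), Pow(Add(-80624, 423986), -1)) = Mul(Add(467739, Add(12, Mul(256, 47))), Pow(Add(-80624, 423986), -1)) = Mul(Add(467739, Add(12, 12032)), Pow(343362, -1)) = Mul(Add(467739, 12044), Rational(1, 343362)) = Mul(479783, Rational(1, 343362)) = Rational(479783, 343362)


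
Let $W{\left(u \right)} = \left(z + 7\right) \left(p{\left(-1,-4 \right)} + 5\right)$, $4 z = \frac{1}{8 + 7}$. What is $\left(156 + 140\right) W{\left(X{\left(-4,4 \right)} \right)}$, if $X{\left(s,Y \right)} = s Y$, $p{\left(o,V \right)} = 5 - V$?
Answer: $\frac{436156}{15} \approx 29077.0$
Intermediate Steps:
$z = \frac{1}{60}$ ($z = \frac{1}{4 \left(8 + 7\right)} = \frac{1}{4 \cdot 15} = \frac{1}{4} \cdot \frac{1}{15} = \frac{1}{60} \approx 0.016667$)
$X{\left(s,Y \right)} = Y s$
$W{\left(u \right)} = \frac{2947}{30}$ ($W{\left(u \right)} = \left(\frac{1}{60} + 7\right) \left(\left(5 - -4\right) + 5\right) = \frac{421 \left(\left(5 + 4\right) + 5\right)}{60} = \frac{421 \left(9 + 5\right)}{60} = \frac{421}{60} \cdot 14 = \frac{2947}{30}$)
$\left(156 + 140\right) W{\left(X{\left(-4,4 \right)} \right)} = \left(156 + 140\right) \frac{2947}{30} = 296 \cdot \frac{2947}{30} = \frac{436156}{15}$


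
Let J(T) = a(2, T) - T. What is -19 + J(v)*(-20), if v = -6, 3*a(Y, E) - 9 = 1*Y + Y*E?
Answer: -397/3 ≈ -132.33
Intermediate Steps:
a(Y, E) = 3 + Y/3 + E*Y/3 (a(Y, E) = 3 + (1*Y + Y*E)/3 = 3 + (Y + E*Y)/3 = 3 + (Y/3 + E*Y/3) = 3 + Y/3 + E*Y/3)
J(T) = 11/3 - T/3 (J(T) = (3 + (⅓)*2 + (⅓)*T*2) - T = (3 + ⅔ + 2*T/3) - T = (11/3 + 2*T/3) - T = 11/3 - T/3)
-19 + J(v)*(-20) = -19 + (11/3 - ⅓*(-6))*(-20) = -19 + (11/3 + 2)*(-20) = -19 + (17/3)*(-20) = -19 - 340/3 = -397/3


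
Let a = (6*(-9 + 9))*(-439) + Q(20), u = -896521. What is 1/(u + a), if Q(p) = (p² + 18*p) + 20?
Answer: -1/895741 ≈ -1.1164e-6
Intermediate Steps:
Q(p) = 20 + p² + 18*p
a = 780 (a = (6*(-9 + 9))*(-439) + (20 + 20² + 18*20) = (6*0)*(-439) + (20 + 400 + 360) = 0*(-439) + 780 = 0 + 780 = 780)
1/(u + a) = 1/(-896521 + 780) = 1/(-895741) = -1/895741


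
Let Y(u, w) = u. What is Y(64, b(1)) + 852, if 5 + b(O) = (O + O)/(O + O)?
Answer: 916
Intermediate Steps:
b(O) = -4 (b(O) = -5 + (O + O)/(O + O) = -5 + (2*O)/((2*O)) = -5 + (2*O)*(1/(2*O)) = -5 + 1 = -4)
Y(64, b(1)) + 852 = 64 + 852 = 916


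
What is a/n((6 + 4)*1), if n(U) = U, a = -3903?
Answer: -3903/10 ≈ -390.30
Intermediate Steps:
a/n((6 + 4)*1) = -3903/(6 + 4) = -3903/(10*1) = -3903/10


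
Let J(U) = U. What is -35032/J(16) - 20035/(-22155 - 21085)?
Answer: -18930789/8648 ≈ -2189.0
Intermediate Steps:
-35032/J(16) - 20035/(-22155 - 21085) = -35032/16 - 20035/(-22155 - 21085) = -35032*1/16 - 20035/(-43240) = -4379/2 - 20035*(-1/43240) = -4379/2 + 4007/8648 = -18930789/8648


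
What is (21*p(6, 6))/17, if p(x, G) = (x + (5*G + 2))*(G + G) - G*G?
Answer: 8820/17 ≈ 518.82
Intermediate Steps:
p(x, G) = -G² + 2*G*(2 + x + 5*G) (p(x, G) = (x + (2 + 5*G))*(2*G) - G² = (2 + x + 5*G)*(2*G) - G² = 2*G*(2 + x + 5*G) - G² = -G² + 2*G*(2 + x + 5*G))
(21*p(6, 6))/17 = (21*(6*(4 + 2*6 + 9*6)))/17 = (21*(6*(4 + 12 + 54)))*(1/17) = (21*(6*70))*(1/17) = (21*420)*(1/17) = 8820*(1/17) = 8820/17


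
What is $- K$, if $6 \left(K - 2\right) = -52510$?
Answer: $\frac{26249}{3} \approx 8749.7$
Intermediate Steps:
$K = - \frac{26249}{3}$ ($K = 2 + \frac{1}{6} \left(-52510\right) = 2 - \frac{26255}{3} = - \frac{26249}{3} \approx -8749.7$)
$- K = \left(-1\right) \left(- \frac{26249}{3}\right) = \frac{26249}{3}$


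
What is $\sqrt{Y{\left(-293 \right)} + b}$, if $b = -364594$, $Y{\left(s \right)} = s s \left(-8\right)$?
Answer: $i \sqrt{1051386} \approx 1025.4 i$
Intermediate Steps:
$Y{\left(s \right)} = - 8 s^{2}$ ($Y{\left(s \right)} = s^{2} \left(-8\right) = - 8 s^{2}$)
$\sqrt{Y{\left(-293 \right)} + b} = \sqrt{- 8 \left(-293\right)^{2} - 364594} = \sqrt{\left(-8\right) 85849 - 364594} = \sqrt{-686792 - 364594} = \sqrt{-1051386} = i \sqrt{1051386}$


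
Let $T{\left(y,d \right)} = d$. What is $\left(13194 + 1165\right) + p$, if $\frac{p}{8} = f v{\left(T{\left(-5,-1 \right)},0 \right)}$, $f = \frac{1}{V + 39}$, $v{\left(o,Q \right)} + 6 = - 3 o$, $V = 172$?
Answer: $\frac{3029725}{211} \approx 14359.0$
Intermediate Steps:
$v{\left(o,Q \right)} = -6 - 3 o$
$f = \frac{1}{211}$ ($f = \frac{1}{172 + 39} = \frac{1}{211} \approx 0.0047393$)
$p = - \frac{24}{211}$ ($p = 8 \frac{-6 - -3}{211} = 8 \frac{-6 + 3}{211} = 8 \cdot \frac{1}{211} \left(-3\right) = 8 \left(- \frac{3}{211}\right) = - \frac{24}{211} \approx -0.11374$)
$\left(13194 + 1165\right) + p = \left(13194 + 1165\right) - \frac{24}{211} = 14359 - \frac{24}{211} = \frac{3029725}{211}$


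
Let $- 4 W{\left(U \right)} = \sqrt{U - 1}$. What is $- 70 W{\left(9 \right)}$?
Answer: $35 \sqrt{2} \approx 49.497$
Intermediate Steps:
$W{\left(U \right)} = - \frac{\sqrt{-1 + U}}{4}$ ($W{\left(U \right)} = - \frac{\sqrt{U - 1}}{4} = - \frac{\sqrt{-1 + U}}{4}$)
$- 70 W{\left(9 \right)} = - 70 \left(- \frac{\sqrt{-1 + 9}}{4}\right) = - 70 \left(- \frac{\sqrt{8}}{4}\right) = - 70 \left(- \frac{2 \sqrt{2}}{4}\right) = - 70 \left(- \frac{\sqrt{2}}{2}\right) = 35 \sqrt{2}$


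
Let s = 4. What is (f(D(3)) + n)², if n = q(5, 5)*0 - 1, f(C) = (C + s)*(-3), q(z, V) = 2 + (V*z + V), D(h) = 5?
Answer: 784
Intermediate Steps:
q(z, V) = 2 + V + V*z (q(z, V) = 2 + (V + V*z) = 2 + V + V*z)
f(C) = -12 - 3*C (f(C) = (C + 4)*(-3) = (4 + C)*(-3) = -12 - 3*C)
n = -1 (n = (2 + 5 + 5*5)*0 - 1 = (2 + 5 + 25)*0 - 1 = 32*0 - 1 = 0 - 1 = -1)
(f(D(3)) + n)² = ((-12 - 3*5) - 1)² = ((-12 - 15) - 1)² = (-27 - 1)² = (-28)² = 784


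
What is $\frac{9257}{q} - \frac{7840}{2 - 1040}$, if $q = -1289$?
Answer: $\frac{248497}{668991} \approx 0.37145$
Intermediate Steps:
$\frac{9257}{q} - \frac{7840}{2 - 1040} = \frac{9257}{-1289} - \frac{7840}{2 - 1040} = 9257 \left(- \frac{1}{1289}\right) - \frac{7840}{2 - 1040} = - \frac{9257}{1289} - \frac{7840}{-1038} = - \frac{9257}{1289} - - \frac{3920}{519} = - \frac{9257}{1289} + \frac{3920}{519} = \frac{248497}{668991}$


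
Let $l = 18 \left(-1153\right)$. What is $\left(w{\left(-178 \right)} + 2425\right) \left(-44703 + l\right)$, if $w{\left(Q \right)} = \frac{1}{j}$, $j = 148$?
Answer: $- \frac{23492582757}{148} \approx -1.5873 \cdot 10^{8}$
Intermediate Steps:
$w{\left(Q \right)} = \frac{1}{148}$
$l = -20754$
$\left(w{\left(-178 \right)} + 2425\right) \left(-44703 + l\right) = \left(\frac{1}{148} + 2425\right) \left(-44703 - 20754\right) = \frac{358901}{148} \left(-65457\right) = - \frac{23492582757}{148}$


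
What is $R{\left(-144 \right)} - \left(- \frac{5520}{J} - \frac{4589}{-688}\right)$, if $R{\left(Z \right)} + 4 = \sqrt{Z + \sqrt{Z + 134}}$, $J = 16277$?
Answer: $- \frac{115691697}{11198576} + \sqrt{-144 + i \sqrt{10}} \approx -10.199 + 12.001 i$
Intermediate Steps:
$R{\left(Z \right)} = -4 + \sqrt{Z + \sqrt{134 + Z}}$ ($R{\left(Z \right)} = -4 + \sqrt{Z + \sqrt{Z + 134}} = -4 + \sqrt{Z + \sqrt{134 + Z}}$)
$R{\left(-144 \right)} - \left(- \frac{5520}{J} - \frac{4589}{-688}\right) = \left(-4 + \sqrt{-144 + \sqrt{134 - 144}}\right) - \left(- \frac{5520}{16277} - \frac{4589}{-688}\right) = \left(-4 + \sqrt{-144 + \sqrt{-10}}\right) - \left(\left(-5520\right) \frac{1}{16277} - - \frac{4589}{688}\right) = \left(-4 + \sqrt{-144 + i \sqrt{10}}\right) - \left(- \frac{5520}{16277} + \frac{4589}{688}\right) = \left(-4 + \sqrt{-144 + i \sqrt{10}}\right) - \frac{70897393}{11198576} = - \frac{115691697}{11198576} + \sqrt{-144 + i \sqrt{10}}$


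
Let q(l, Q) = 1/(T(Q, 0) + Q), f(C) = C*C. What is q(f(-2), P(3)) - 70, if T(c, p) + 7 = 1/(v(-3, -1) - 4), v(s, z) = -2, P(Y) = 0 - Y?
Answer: -4276/61 ≈ -70.098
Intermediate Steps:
f(C) = C²
P(Y) = -Y
T(c, p) = -43/6 (T(c, p) = -7 + 1/(-2 - 4) = -7 + 1/(-6) = -7 - ⅙ = -43/6)
q(l, Q) = 1/(-43/6 + Q)
q(f(-2), P(3)) - 70 = 6/(-43 + 6*(-1*3)) - 70 = 6/(-43 + 6*(-3)) - 70 = 6/(-43 - 18) - 70 = 6/(-61) - 70 = 6*(-1/61) - 70 = -6/61 - 70 = -4276/61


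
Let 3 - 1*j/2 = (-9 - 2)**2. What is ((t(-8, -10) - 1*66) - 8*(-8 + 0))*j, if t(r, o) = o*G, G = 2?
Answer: 5192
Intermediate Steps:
j = -236 (j = 6 - 2*(-9 - 2)**2 = 6 - 2*(-11)**2 = 6 - 2*121 = 6 - 242 = -236)
t(r, o) = 2*o (t(r, o) = o*2 = 2*o)
((t(-8, -10) - 1*66) - 8*(-8 + 0))*j = ((2*(-10) - 1*66) - 8*(-8 + 0))*(-236) = ((-20 - 66) - 8*(-8))*(-236) = (-86 + 64)*(-236) = -22*(-236) = 5192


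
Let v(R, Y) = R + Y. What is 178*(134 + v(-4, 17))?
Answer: 26166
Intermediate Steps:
178*(134 + v(-4, 17)) = 178*(134 + (-4 + 17)) = 178*(134 + 13) = 178*147 = 26166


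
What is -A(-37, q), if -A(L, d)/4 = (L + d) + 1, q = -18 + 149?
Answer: 380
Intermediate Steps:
q = 131
A(L, d) = -4 - 4*L - 4*d (A(L, d) = -4*((L + d) + 1) = -4*(1 + L + d) = -4 - 4*L - 4*d)
-A(-37, q) = -(-4 - 4*(-37) - 4*131) = -(-4 + 148 - 524) = -1*(-380) = 380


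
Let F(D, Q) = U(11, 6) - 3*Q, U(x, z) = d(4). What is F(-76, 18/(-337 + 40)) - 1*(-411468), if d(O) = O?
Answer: 4526194/11 ≈ 4.1147e+5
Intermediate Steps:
U(x, z) = 4
F(D, Q) = 4 - 3*Q
F(-76, 18/(-337 + 40)) - 1*(-411468) = (4 - 54/(-337 + 40)) - 1*(-411468) = (4 - 54/(-297)) + 411468 = (4 - 54*(-1)/297) + 411468 = (4 - 3*(-2/33)) + 411468 = (4 + 2/11) + 411468 = 46/11 + 411468 = 4526194/11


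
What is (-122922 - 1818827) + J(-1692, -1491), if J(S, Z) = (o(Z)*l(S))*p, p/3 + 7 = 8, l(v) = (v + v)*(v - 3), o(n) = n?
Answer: -25658532989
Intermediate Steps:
l(v) = 2*v*(-3 + v) (l(v) = (2*v)*(-3 + v) = 2*v*(-3 + v))
p = 3 (p = -21 + 3*8 = -21 + 24 = 3)
J(S, Z) = 6*S*Z*(-3 + S) (J(S, Z) = (Z*(2*S*(-3 + S)))*3 = (2*S*Z*(-3 + S))*3 = 6*S*Z*(-3 + S))
(-122922 - 1818827) + J(-1692, -1491) = (-122922 - 1818827) + 6*(-1692)*(-1491)*(-3 - 1692) = -1941749 + 6*(-1692)*(-1491)*(-1695) = -1941749 - 25656591240 = -25658532989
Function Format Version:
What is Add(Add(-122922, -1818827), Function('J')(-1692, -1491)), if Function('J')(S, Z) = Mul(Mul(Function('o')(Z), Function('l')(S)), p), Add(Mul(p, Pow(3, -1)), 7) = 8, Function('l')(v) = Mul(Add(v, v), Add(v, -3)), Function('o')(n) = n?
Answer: -25658532989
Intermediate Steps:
Function('l')(v) = Mul(2, v, Add(-3, v)) (Function('l')(v) = Mul(Mul(2, v), Add(-3, v)) = Mul(2, v, Add(-3, v)))
p = 3 (p = Add(-21, Mul(3, 8)) = Add(-21, 24) = 3)
Function('J')(S, Z) = Mul(6, S, Z, Add(-3, S)) (Function('J')(S, Z) = Mul(Mul(Z, Mul(2, S, Add(-3, S))), 3) = Mul(Mul(2, S, Z, Add(-3, S)), 3) = Mul(6, S, Z, Add(-3, S)))
Add(Add(-122922, -1818827), Function('J')(-1692, -1491)) = Add(Add(-122922, -1818827), Mul(6, -1692, -1491, Add(-3, -1692))) = Add(-1941749, Mul(6, -1692, -1491, -1695)) = Add(-1941749, -25656591240) = -25658532989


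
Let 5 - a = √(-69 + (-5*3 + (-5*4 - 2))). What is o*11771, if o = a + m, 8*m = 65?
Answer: 1235955/8 - 11771*I*√106 ≈ 1.5449e+5 - 1.2119e+5*I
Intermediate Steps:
m = 65/8 (m = (⅛)*65 = 65/8 ≈ 8.1250)
a = 5 - I*√106 (a = 5 - √(-69 + (-5*3 + (-5*4 - 2))) = 5 - √(-69 + (-15 + (-20 - 2))) = 5 - √(-69 + (-15 - 22)) = 5 - √(-69 - 37) = 5 - √(-106) = 5 - I*√106 ≈ 5.0 - 10.296*I)
o = 105/8 - I*√106 (o = (5 - I*√106) + 65/8 = 105/8 - I*√106 ≈ 13.125 - 10.296*I)
o*11771 = (105/8 - I*√106)*11771 = 1235955/8 - 11771*I*√106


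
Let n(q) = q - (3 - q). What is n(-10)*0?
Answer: 0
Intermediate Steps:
n(q) = -3 + 2*q (n(q) = q + (-3 + q) = -3 + 2*q)
n(-10)*0 = (-3 + 2*(-10))*0 = (-3 - 20)*0 = -23*0 = 0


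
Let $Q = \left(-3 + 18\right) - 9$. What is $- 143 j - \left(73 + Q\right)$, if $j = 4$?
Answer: $-651$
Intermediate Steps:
$Q = 6$ ($Q = 15 - 9 = 6$)
$- 143 j - \left(73 + Q\right) = \left(-143\right) 4 - 79 = -572 - 79 = -651$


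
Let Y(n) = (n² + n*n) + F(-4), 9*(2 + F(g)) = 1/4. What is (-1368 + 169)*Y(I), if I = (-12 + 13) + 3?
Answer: -1296119/36 ≈ -36003.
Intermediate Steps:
I = 4 (I = 1 + 3 = 4)
F(g) = -71/36 (F(g) = -2 + (⅑)/4 = -2 + (⅑)*(¼) = -2 + 1/36 = -71/36)
Y(n) = -71/36 + 2*n² (Y(n) = (n² + n*n) - 71/36 = (n² + n²) - 71/36 = 2*n² - 71/36 = -71/36 + 2*n²)
(-1368 + 169)*Y(I) = (-1368 + 169)*(-71/36 + 2*4²) = -1199*(-71/36 + 2*16) = -1199*(-71/36 + 32) = -1199*1081/36 = -1296119/36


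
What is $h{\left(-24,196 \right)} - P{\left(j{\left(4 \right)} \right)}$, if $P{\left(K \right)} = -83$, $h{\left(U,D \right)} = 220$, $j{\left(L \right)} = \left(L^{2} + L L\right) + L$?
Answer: $303$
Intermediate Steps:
$j{\left(L \right)} = L + 2 L^{2}$ ($j{\left(L \right)} = \left(L^{2} + L^{2}\right) + L = 2 L^{2} + L = L + 2 L^{2}$)
$h{\left(-24,196 \right)} - P{\left(j{\left(4 \right)} \right)} = 220 - -83 = 220 + 83 = 303$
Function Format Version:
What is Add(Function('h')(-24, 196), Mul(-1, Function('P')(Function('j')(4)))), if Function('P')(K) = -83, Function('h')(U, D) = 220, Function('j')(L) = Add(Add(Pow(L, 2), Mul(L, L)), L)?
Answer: 303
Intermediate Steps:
Function('j')(L) = Add(L, Mul(2, Pow(L, 2))) (Function('j')(L) = Add(Add(Pow(L, 2), Pow(L, 2)), L) = Add(Mul(2, Pow(L, 2)), L) = Add(L, Mul(2, Pow(L, 2))))
Add(Function('h')(-24, 196), Mul(-1, Function('P')(Function('j')(4)))) = Add(220, Mul(-1, -83)) = Add(220, 83) = 303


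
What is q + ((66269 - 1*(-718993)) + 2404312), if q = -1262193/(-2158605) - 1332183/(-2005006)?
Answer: 4601510879001692831/1442671992210 ≈ 3.1896e+6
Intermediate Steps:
q = 1802120474291/1442671992210 (q = -1262193*(-1/2158605) - 1332183*(-1/2005006) = 420731/719535 + 1332183/2005006 = 1802120474291/1442671992210 ≈ 1.2492)
q + ((66269 - 1*(-718993)) + 2404312) = 1802120474291/1442671992210 + ((66269 - 1*(-718993)) + 2404312) = 1802120474291/1442671992210 + ((66269 + 718993) + 2404312) = 1802120474291/1442671992210 + (785262 + 2404312) = 1802120474291/1442671992210 + 3189574 = 4601510879001692831/1442671992210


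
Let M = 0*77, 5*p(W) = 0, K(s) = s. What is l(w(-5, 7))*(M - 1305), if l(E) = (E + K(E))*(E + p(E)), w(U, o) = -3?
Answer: -23490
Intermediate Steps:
p(W) = 0 (p(W) = (⅕)*0 = 0)
l(E) = 2*E² (l(E) = (E + E)*(E + 0) = (2*E)*E = 2*E²)
M = 0
l(w(-5, 7))*(M - 1305) = (2*(-3)²)*(0 - 1305) = (2*9)*(-1305) = 18*(-1305) = -23490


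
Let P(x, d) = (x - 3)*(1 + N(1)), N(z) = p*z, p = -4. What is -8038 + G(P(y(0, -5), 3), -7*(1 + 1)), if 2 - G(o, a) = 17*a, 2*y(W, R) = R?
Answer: -7798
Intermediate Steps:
y(W, R) = R/2
N(z) = -4*z
P(x, d) = 9 - 3*x (P(x, d) = (x - 3)*(1 - 4*1) = (-3 + x)*(1 - 4) = (-3 + x)*(-3) = 9 - 3*x)
G(o, a) = 2 - 17*a
-8038 + G(P(y(0, -5), 3), -7*(1 + 1)) = -8038 + (2 - (-119)*(1 + 1)) = -8038 + (2 - (-119)*2) = -8038 + (2 - 17*(-14)) = -8038 + (2 + 238) = -8038 + 240 = -7798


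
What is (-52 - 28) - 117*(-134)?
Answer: 15598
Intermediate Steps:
(-52 - 28) - 117*(-134) = -80 + 15678 = 15598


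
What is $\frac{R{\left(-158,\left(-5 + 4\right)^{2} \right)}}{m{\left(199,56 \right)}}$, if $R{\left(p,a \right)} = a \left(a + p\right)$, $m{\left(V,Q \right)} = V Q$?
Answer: $- \frac{157}{11144} \approx -0.014088$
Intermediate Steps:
$m{\left(V,Q \right)} = Q V$
$\frac{R{\left(-158,\left(-5 + 4\right)^{2} \right)}}{m{\left(199,56 \right)}} = \frac{\left(-5 + 4\right)^{2} \left(\left(-5 + 4\right)^{2} - 158\right)}{56 \cdot 199} = \frac{\left(-1\right)^{2} \left(\left(-1\right)^{2} - 158\right)}{11144} = 1 \left(1 - 158\right) \frac{1}{11144} = 1 \left(-157\right) \frac{1}{11144} = \left(-157\right) \frac{1}{11144} = - \frac{157}{11144}$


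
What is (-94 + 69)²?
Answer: 625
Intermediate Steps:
(-94 + 69)² = (-25)² = 625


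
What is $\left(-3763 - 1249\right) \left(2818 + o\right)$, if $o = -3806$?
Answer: $4951856$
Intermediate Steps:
$\left(-3763 - 1249\right) \left(2818 + o\right) = \left(-3763 - 1249\right) \left(2818 - 3806\right) = \left(-5012\right) \left(-988\right) = 4951856$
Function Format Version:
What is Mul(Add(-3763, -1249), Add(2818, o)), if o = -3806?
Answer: 4951856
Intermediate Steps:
Mul(Add(-3763, -1249), Add(2818, o)) = Mul(Add(-3763, -1249), Add(2818, -3806)) = Mul(-5012, -988) = 4951856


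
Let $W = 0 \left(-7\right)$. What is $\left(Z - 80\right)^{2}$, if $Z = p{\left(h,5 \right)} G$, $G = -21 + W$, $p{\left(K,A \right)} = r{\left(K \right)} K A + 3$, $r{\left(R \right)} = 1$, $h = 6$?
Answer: $597529$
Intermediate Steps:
$W = 0$
$p{\left(K,A \right)} = 3 + A K$ ($p{\left(K,A \right)} = 1 K A + 3 = K A + 3 = A K + 3 = 3 + A K$)
$G = -21$ ($G = -21 + 0 = -21$)
$Z = -693$ ($Z = \left(3 + 5 \cdot 6\right) \left(-21\right) = \left(3 + 30\right) \left(-21\right) = 33 \left(-21\right) = -693$)
$\left(Z - 80\right)^{2} = \left(-693 - 80\right)^{2} = \left(-773\right)^{2} = 597529$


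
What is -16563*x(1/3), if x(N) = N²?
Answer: -5521/3 ≈ -1840.3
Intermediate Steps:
-16563*x(1/3) = -16563*(1/3)² = -16563*(⅓)² = -16563*⅑ = -5521/3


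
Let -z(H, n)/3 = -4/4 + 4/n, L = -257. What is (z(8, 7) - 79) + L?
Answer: -2343/7 ≈ -334.71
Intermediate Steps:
z(H, n) = 3 - 12/n (z(H, n) = -3*(-4/4 + 4/n) = -3*(-4*1/4 + 4/n) = -3*(-1 + 4/n) = 3 - 12/n)
(z(8, 7) - 79) + L = ((3 - 12/7) - 79) - 257 = (9/7 - 79) - 257 = -544/7 - 257 = -2343/7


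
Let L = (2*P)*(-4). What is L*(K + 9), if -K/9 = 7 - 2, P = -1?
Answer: -288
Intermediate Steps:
L = 8 (L = (2*(-1))*(-4) = -2*(-4) = 8)
K = -45 (K = -9*(7 - 2) = -9*5 = -45)
L*(K + 9) = 8*(-45 + 9) = 8*(-36) = -288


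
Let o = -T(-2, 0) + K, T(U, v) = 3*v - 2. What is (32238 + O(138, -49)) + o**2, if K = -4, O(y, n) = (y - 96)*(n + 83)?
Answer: 33670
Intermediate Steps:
O(y, n) = (-96 + y)*(83 + n)
T(U, v) = -2 + 3*v
o = -2 (o = -(-2 + 3*0) - 4 = -(-2 + 0) - 4 = -1*(-2) - 4 = 2 - 4 = -2)
(32238 + O(138, -49)) + o**2 = (32238 + (-7968 - 96*(-49) + 83*138 - 49*138)) + (-2)**2 = (32238 + (-7968 + 4704 + 11454 - 6762)) + 4 = (32238 + 1428) + 4 = 33666 + 4 = 33670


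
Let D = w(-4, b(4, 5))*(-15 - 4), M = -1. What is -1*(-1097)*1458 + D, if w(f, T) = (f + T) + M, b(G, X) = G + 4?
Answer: 1599369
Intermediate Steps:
b(G, X) = 4 + G
w(f, T) = -1 + T + f (w(f, T) = (f + T) - 1 = (T + f) - 1 = -1 + T + f)
D = -57 (D = (-1 + (4 + 4) - 4)*(-15 - 4) = (-1 + 8 - 4)*(-19) = 3*(-19) = -57)
-1*(-1097)*1458 + D = -1*(-1097)*1458 - 57 = 1097*1458 - 57 = 1599426 - 57 = 1599369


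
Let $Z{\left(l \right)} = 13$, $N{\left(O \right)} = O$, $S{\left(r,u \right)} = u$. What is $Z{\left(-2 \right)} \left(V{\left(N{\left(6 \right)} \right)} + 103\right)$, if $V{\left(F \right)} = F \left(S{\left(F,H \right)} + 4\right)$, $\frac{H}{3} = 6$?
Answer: $3055$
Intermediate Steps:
$H = 18$ ($H = 3 \cdot 6 = 18$)
$V{\left(F \right)} = 22 F$ ($V{\left(F \right)} = F \left(18 + 4\right) = F 22 = 22 F$)
$Z{\left(-2 \right)} \left(V{\left(N{\left(6 \right)} \right)} + 103\right) = 13 \left(22 \cdot 6 + 103\right) = 13 \left(132 + 103\right) = 13 \cdot 235 = 3055$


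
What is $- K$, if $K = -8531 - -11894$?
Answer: $-3363$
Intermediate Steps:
$K = 3363$ ($K = -8531 + 11894 = 3363$)
$- K = \left(-1\right) 3363 = -3363$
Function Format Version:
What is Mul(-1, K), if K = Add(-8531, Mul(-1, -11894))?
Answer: -3363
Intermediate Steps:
K = 3363 (K = Add(-8531, 11894) = 3363)
Mul(-1, K) = Mul(-1, 3363) = -3363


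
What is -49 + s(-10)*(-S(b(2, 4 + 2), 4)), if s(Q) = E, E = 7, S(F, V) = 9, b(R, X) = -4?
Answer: -112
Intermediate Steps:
s(Q) = 7
-49 + s(-10)*(-S(b(2, 4 + 2), 4)) = -49 + 7*(-1*9) = -49 + 7*(-9) = -49 - 63 = -112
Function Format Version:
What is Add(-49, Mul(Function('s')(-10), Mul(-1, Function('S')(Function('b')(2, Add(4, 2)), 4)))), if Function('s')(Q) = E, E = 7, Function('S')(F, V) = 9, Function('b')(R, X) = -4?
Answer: -112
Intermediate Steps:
Function('s')(Q) = 7
Add(-49, Mul(Function('s')(-10), Mul(-1, Function('S')(Function('b')(2, Add(4, 2)), 4)))) = Add(-49, Mul(7, Mul(-1, 9))) = Add(-49, Mul(7, -9)) = Add(-49, -63) = -112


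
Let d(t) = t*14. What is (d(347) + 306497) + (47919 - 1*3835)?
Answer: 355439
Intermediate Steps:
d(t) = 14*t
(d(347) + 306497) + (47919 - 1*3835) = (14*347 + 306497) + (47919 - 1*3835) = (4858 + 306497) + (47919 - 3835) = 311355 + 44084 = 355439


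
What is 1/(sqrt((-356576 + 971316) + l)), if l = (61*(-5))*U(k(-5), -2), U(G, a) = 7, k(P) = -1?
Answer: sqrt(612605)/612605 ≈ 0.0012776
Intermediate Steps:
l = -2135 (l = (61*(-5))*7 = -305*7 = -2135)
1/(sqrt((-356576 + 971316) + l)) = 1/(sqrt((-356576 + 971316) - 2135)) = 1/(sqrt(614740 - 2135)) = 1/(sqrt(612605)) = sqrt(612605)/612605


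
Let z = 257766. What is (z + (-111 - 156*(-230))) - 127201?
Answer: 166334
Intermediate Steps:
(z + (-111 - 156*(-230))) - 127201 = (257766 + (-111 - 156*(-230))) - 127201 = (257766 + (-111 + 35880)) - 127201 = (257766 + 35769) - 127201 = 293535 - 127201 = 166334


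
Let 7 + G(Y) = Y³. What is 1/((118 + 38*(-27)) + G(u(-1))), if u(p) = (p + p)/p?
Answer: -1/907 ≈ -0.0011025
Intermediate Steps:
u(p) = 2 (u(p) = (2*p)/p = 2)
G(Y) = -7 + Y³
1/((118 + 38*(-27)) + G(u(-1))) = 1/((118 + 38*(-27)) + (-7 + 2³)) = 1/((118 - 1026) + (-7 + 8)) = 1/(-908 + 1) = 1/(-907) = -1/907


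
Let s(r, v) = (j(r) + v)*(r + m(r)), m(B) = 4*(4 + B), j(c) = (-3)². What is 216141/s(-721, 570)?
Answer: -72047/692677 ≈ -0.10401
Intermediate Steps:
j(c) = 9
m(B) = 16 + 4*B
s(r, v) = (9 + v)*(16 + 5*r) (s(r, v) = (9 + v)*(r + (16 + 4*r)) = (9 + v)*(16 + 5*r))
216141/s(-721, 570) = 216141/(144 + 16*570 + 45*(-721) + 5*(-721)*570) = 216141/(144 + 9120 - 32445 - 2054850) = 216141/(-2078031) = 216141*(-1/2078031) = -72047/692677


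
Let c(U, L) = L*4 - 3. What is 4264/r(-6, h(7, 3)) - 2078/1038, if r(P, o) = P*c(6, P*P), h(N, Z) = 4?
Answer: -515335/73179 ≈ -7.0421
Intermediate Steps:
c(U, L) = -3 + 4*L (c(U, L) = 4*L - 3 = -3 + 4*L)
r(P, o) = P*(-3 + 4*P**2) (r(P, o) = P*(-3 + 4*(P*P)) = P*(-3 + 4*P**2))
4264/r(-6, h(7, 3)) - 2078/1038 = 4264/((-6*(-3 + 4*(-6)**2))) - 2078/1038 = 4264/((-6*(-3 + 4*36))) - 2078*1/1038 = 4264/((-6*(-3 + 144))) - 1039/519 = 4264/((-6*141)) - 1039/519 = 4264/(-846) - 1039/519 = 4264*(-1/846) - 1039/519 = -2132/423 - 1039/519 = -515335/73179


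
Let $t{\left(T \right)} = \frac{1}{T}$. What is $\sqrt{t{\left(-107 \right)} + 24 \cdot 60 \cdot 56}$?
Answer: $\frac{\sqrt{923247253}}{107} \approx 283.97$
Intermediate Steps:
$\sqrt{t{\left(-107 \right)} + 24 \cdot 60 \cdot 56} = \sqrt{\frac{1}{-107} + 24 \cdot 60 \cdot 56} = \sqrt{- \frac{1}{107} + 1440 \cdot 56} = \sqrt{- \frac{1}{107} + 80640} = \sqrt{\frac{8628479}{107}} = \frac{\sqrt{923247253}}{107}$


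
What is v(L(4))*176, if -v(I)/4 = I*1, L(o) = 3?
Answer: -2112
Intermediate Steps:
v(I) = -4*I
v(L(4))*176 = -4*3*176 = -12*176 = -2112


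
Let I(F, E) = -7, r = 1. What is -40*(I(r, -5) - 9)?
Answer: 640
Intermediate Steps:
-40*(I(r, -5) - 9) = -40*(-7 - 9) = -40*(-16) = 640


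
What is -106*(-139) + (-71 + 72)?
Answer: 14735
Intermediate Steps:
-106*(-139) + (-71 + 72) = 14734 + 1 = 14735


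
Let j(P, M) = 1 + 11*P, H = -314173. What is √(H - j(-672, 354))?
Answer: I*√306782 ≈ 553.88*I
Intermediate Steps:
√(H - j(-672, 354)) = √(-314173 - (1 + 11*(-672))) = √(-314173 - (1 - 7392)) = √(-314173 - 1*(-7391)) = √(-314173 + 7391) = √(-306782) = I*√306782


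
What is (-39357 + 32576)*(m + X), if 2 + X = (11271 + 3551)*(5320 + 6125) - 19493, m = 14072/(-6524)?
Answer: -1875946260986687/1631 ≈ -1.1502e+12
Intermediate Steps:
m = -3518/1631 (m = 14072*(-1/6524) = -3518/1631 ≈ -2.1570)
X = 169618295 (X = -2 + ((11271 + 3551)*(5320 + 6125) - 19493) = -2 + (14822*11445 - 19493) = -2 + (169637790 - 19493) = -2 + 169618297 = 169618295)
(-39357 + 32576)*(m + X) = (-39357 + 32576)*(-3518/1631 + 169618295) = -6781*276647435627/1631 = -1875946260986687/1631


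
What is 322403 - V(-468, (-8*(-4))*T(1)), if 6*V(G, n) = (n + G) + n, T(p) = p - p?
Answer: 322481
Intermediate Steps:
T(p) = 0
V(G, n) = n/3 + G/6 (V(G, n) = ((n + G) + n)/6 = ((G + n) + n)/6 = (G + 2*n)/6 = n/3 + G/6)
322403 - V(-468, (-8*(-4))*T(1)) = 322403 - ((-8*(-4)*0)/3 + (1/6)*(-468)) = 322403 - ((32*0)/3 - 78) = 322403 - ((1/3)*0 - 78) = 322403 - (0 - 78) = 322403 - 1*(-78) = 322403 + 78 = 322481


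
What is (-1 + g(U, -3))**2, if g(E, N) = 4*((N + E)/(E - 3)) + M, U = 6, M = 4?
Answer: 49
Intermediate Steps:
g(E, N) = 4 + 4*(E + N)/(-3 + E) (g(E, N) = 4*((N + E)/(E - 3)) + 4 = 4*((E + N)/(-3 + E)) + 4 = 4*(E + N)/(-3 + E) + 4 = 4 + 4*(E + N)/(-3 + E))
(-1 + g(U, -3))**2 = (-1 + 4*(-3 - 3 + 2*6)/(-3 + 6))**2 = (-1 + 4*(-3 - 3 + 12)/3)**2 = (-1 + 4*(1/3)*6)**2 = (-1 + 8)**2 = 7**2 = 49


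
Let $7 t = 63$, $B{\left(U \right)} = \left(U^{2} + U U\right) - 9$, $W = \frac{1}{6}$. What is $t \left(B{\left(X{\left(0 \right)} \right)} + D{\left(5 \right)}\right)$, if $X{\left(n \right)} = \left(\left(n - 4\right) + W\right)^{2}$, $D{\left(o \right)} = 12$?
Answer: $\frac{281785}{72} \approx 3913.7$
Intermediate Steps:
$W = \frac{1}{6} \approx 0.16667$
$X{\left(n \right)} = \left(- \frac{23}{6} + n\right)^{2}$ ($X{\left(n \right)} = \left(\left(n - 4\right) + \frac{1}{6}\right)^{2} = \left(\left(-4 + n\right) + \frac{1}{6}\right)^{2} = \left(- \frac{23}{6} + n\right)^{2}$)
$B{\left(U \right)} = -9 + 2 U^{2}$ ($B{\left(U \right)} = \left(U^{2} + U^{2}\right) - 9 = 2 U^{2} - 9 = -9 + 2 U^{2}$)
$t = 9$ ($t = \frac{1}{7} \cdot 63 = 9$)
$t \left(B{\left(X{\left(0 \right)} \right)} + D{\left(5 \right)}\right) = 9 \left(\left(-9 + 2 \left(\frac{\left(-23 + 6 \cdot 0\right)^{2}}{36}\right)^{2}\right) + 12\right) = 9 \left(\left(-9 + 2 \left(\frac{\left(-23 + 0\right)^{2}}{36}\right)^{2}\right) + 12\right) = 9 \left(\left(-9 + 2 \left(\frac{\left(-23\right)^{2}}{36}\right)^{2}\right) + 12\right) = 9 \left(\left(-9 + 2 \left(\frac{1}{36} \cdot 529\right)^{2}\right) + 12\right) = 9 \left(\left(-9 + 2 \left(\frac{529}{36}\right)^{2}\right) + 12\right) = 9 \left(\left(-9 + 2 \cdot \frac{279841}{1296}\right) + 12\right) = 9 \left(\left(-9 + \frac{279841}{648}\right) + 12\right) = 9 \left(\frac{274009}{648} + 12\right) = 9 \cdot \frac{281785}{648} = \frac{281785}{72}$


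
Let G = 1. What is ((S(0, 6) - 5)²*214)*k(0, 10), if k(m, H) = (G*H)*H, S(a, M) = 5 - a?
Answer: 0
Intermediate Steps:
k(m, H) = H² (k(m, H) = (1*H)*H = H*H = H²)
((S(0, 6) - 5)²*214)*k(0, 10) = (((5 - 1*0) - 5)²*214)*10² = (((5 + 0) - 5)²*214)*100 = ((5 - 5)²*214)*100 = (0²*214)*100 = (0*214)*100 = 0*100 = 0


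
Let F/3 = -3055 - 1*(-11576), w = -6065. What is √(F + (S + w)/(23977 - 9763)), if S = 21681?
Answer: √1291228536243/7107 ≈ 159.89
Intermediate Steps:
F = 25563 (F = 3*(-3055 - 1*(-11576)) = 3*(-3055 + 11576) = 3*8521 = 25563)
√(F + (S + w)/(23977 - 9763)) = √(25563 + (21681 - 6065)/(23977 - 9763)) = √(25563 + 15616/14214) = √(25563 + 15616*(1/14214)) = √(25563 + 7808/7107) = √(181684049/7107) = √1291228536243/7107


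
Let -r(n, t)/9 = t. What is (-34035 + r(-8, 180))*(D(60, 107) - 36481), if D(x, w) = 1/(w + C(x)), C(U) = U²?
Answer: 4821806278230/3707 ≈ 1.3007e+9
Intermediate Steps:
r(n, t) = -9*t
D(x, w) = 1/(w + x²)
(-34035 + r(-8, 180))*(D(60, 107) - 36481) = (-34035 - 9*180)*(1/(107 + 60²) - 36481) = (-34035 - 1620)*(1/(107 + 3600) - 36481) = -35655*(1/3707 - 36481) = -35655*(-135235066/3707) = 4821806278230/3707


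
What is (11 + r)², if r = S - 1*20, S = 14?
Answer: 25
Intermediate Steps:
r = -6 (r = 14 - 1*20 = 14 - 20 = -6)
(11 + r)² = (11 - 6)² = 5² = 25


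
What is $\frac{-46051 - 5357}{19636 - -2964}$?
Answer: $- \frac{6426}{2825} \approx -2.2747$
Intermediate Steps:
$\frac{-46051 - 5357}{19636 - -2964} = - \frac{51408}{19636 + 2964} = - \frac{51408}{22600} = \left(-51408\right) \frac{1}{22600} = - \frac{6426}{2825}$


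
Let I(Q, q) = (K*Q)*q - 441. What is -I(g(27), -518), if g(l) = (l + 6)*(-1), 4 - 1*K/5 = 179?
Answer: 14957691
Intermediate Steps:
K = -875 (K = 20 - 5*179 = 20 - 895 = -875)
g(l) = -6 - l (g(l) = (6 + l)*(-1) = -6 - l)
I(Q, q) = -441 - 875*Q*q (I(Q, q) = (-875*Q)*q - 441 = -875*Q*q - 441 = -441 - 875*Q*q)
-I(g(27), -518) = -(-441 - 875*(-6 - 1*27)*(-518)) = -(-441 - 875*(-6 - 27)*(-518)) = -(-441 - 875*(-33)*(-518)) = -(-441 - 14957250) = -1*(-14957691) = 14957691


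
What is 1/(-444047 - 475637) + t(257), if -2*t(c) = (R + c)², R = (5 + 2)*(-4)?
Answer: -24114574323/919684 ≈ -26221.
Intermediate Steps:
R = -28 (R = 7*(-4) = -28)
t(c) = -(-28 + c)²/2
1/(-444047 - 475637) + t(257) = 1/(-444047 - 475637) - (-28 + 257)²/2 = 1/(-919684) - ½*229² = -1/919684 - ½*52441 = -1/919684 - 52441/2 = -24114574323/919684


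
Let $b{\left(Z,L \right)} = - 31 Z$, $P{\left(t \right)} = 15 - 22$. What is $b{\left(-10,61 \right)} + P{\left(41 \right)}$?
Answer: $303$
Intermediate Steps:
$P{\left(t \right)} = -7$ ($P{\left(t \right)} = 15 - 22 = -7$)
$b{\left(-10,61 \right)} + P{\left(41 \right)} = \left(-31\right) \left(-10\right) - 7 = 310 - 7 = 303$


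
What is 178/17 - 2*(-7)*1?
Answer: 416/17 ≈ 24.471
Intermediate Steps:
178/17 - 2*(-7)*1 = 178*(1/17) + 14*1 = 178/17 + 14 = 416/17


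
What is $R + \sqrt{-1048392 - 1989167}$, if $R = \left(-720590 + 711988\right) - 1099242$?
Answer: $-1107844 + 7 i \sqrt{61991} \approx -1.1078 \cdot 10^{6} + 1742.9 i$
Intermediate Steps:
$R = -1107844$ ($R = -8602 - 1099242 = -1107844$)
$R + \sqrt{-1048392 - 1989167} = -1107844 + \sqrt{-1048392 - 1989167} = -1107844 + \sqrt{-3037559} = -1107844 + 7 i \sqrt{61991}$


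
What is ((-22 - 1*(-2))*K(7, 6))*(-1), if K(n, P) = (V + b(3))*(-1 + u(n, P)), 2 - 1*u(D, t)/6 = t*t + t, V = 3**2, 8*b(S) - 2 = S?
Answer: -92785/2 ≈ -46393.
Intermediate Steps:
b(S) = 1/4 + S/8
V = 9
u(D, t) = 12 - 6*t - 6*t**2 (u(D, t) = 12 - 6*(t*t + t) = 12 - 6*(t**2 + t) = 12 - 6*(t + t**2) = 12 + (-6*t - 6*t**2) = 12 - 6*t - 6*t**2)
K(n, P) = 847/8 - 231*P/4 - 231*P**2/4 (K(n, P) = (9 + (1/4 + (1/8)*3))*(-1 + (12 - 6*P - 6*P**2)) = (9 + (1/4 + 3/8))*(11 - 6*P - 6*P**2) = (9 + 5/8)*(11 - 6*P - 6*P**2) = 77*(11 - 6*P - 6*P**2)/8 = 847/8 - 231*P/4 - 231*P**2/4)
((-22 - 1*(-2))*K(7, 6))*(-1) = ((-22 - 1*(-2))*(847/8 - 231/4*6 - 231/4*6**2))*(-1) = ((-22 + 2)*(847/8 - 693/2 - 231/4*36))*(-1) = -20*(847/8 - 693/2 - 2079)*(-1) = -20*(-18557/8)*(-1) = (92785/2)*(-1) = -92785/2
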